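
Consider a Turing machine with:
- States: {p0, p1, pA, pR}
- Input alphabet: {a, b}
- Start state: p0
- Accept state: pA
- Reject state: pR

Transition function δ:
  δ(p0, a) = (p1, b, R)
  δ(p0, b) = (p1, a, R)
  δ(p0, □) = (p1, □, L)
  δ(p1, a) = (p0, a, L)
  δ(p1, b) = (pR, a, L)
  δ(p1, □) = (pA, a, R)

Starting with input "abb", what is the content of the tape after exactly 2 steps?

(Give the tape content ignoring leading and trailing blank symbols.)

Execution trace:
Initial: [p0]abb
Step 1: δ(p0, a) = (p1, b, R) → b[p1]bb
Step 2: δ(p1, b) = (pR, a, L) → [pR]bab

The machine reaches the reject state pR and halts.

After 2 steps, the tape (ignoring leading/trailing blanks) is: bab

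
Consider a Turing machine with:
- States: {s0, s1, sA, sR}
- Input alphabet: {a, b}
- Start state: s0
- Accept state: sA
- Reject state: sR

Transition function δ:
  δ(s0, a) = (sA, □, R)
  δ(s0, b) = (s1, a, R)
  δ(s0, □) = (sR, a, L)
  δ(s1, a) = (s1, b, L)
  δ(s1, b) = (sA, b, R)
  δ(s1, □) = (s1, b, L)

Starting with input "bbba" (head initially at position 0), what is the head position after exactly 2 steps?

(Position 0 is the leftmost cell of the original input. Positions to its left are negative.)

Execution trace (head position shown):
Step 0: [s0]bbba  (head at position 0)
Step 1: move right → a[s1]bba  (head at position 1)
Step 2: move right → ab[sA]ba  (head at position 2)

After 2 steps, the head is at position 2.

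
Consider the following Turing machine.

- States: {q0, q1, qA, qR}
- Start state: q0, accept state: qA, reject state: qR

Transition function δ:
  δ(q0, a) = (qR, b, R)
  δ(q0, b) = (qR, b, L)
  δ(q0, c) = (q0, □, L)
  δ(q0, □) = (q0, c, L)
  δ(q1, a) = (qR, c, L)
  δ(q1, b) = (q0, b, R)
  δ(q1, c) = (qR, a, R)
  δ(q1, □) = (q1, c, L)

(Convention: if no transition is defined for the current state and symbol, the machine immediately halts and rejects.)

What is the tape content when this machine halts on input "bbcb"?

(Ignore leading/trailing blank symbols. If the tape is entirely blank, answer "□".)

Execution trace:
Initial: [q0]bbcb
Step 1: δ(q0, b) = (qR, b, L) → [qR]□bbcb

The machine reaches the reject state qR and halts.

Final tape (ignoring leading/trailing blanks): bbcb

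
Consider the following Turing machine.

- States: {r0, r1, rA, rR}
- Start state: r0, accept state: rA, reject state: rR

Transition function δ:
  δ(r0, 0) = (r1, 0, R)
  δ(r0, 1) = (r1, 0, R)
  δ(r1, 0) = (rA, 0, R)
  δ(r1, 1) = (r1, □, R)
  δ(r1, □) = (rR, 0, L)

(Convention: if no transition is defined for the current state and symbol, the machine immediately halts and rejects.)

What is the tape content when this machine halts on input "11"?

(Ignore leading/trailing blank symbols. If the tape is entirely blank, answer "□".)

Execution trace:
Initial: [r0]11
Step 1: δ(r0, 1) = (r1, 0, R) → 0[r1]1
Step 2: δ(r1, 1) = (r1, □, R) → 0□[r1]□
Step 3: δ(r1, □) = (rR, 0, L) → 0[rR]□0

The machine reaches the reject state rR and halts.

Final tape (ignoring leading/trailing blanks): 0□0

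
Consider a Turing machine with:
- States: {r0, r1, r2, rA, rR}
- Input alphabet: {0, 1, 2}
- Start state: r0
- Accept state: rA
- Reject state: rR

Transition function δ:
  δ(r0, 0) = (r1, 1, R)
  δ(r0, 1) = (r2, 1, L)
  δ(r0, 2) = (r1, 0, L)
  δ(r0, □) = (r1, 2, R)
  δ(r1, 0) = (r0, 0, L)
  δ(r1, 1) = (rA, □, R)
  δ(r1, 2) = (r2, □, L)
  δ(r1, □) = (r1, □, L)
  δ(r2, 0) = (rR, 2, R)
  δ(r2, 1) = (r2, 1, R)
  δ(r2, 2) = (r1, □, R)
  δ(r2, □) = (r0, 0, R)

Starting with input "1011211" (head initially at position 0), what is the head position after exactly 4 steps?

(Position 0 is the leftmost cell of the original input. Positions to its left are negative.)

Execution trace (head position shown):
Step 0: [r0]1011211  (head at position 0)
Step 1: move left → [r2]□1011211  (head at position -1)
Step 2: move right → 0[r0]1011211  (head at position 0)
Step 3: move left → [r2]01011211  (head at position -1)
Step 4: move right → 2[rR]1011211  (head at position 0)

After 4 steps, the head is at position 0.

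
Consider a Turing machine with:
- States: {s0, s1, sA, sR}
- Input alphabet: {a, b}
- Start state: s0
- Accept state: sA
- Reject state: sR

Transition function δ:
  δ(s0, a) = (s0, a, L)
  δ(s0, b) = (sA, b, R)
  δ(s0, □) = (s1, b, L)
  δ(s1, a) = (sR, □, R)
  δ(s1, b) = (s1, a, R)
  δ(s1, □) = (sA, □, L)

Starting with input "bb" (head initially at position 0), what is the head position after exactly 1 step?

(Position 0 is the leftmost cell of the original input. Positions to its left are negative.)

Execution trace (head position shown):
Step 0: [s0]bb  (head at position 0)
Step 1: move right → b[sA]b  (head at position 1)

After 1 step, the head is at position 1.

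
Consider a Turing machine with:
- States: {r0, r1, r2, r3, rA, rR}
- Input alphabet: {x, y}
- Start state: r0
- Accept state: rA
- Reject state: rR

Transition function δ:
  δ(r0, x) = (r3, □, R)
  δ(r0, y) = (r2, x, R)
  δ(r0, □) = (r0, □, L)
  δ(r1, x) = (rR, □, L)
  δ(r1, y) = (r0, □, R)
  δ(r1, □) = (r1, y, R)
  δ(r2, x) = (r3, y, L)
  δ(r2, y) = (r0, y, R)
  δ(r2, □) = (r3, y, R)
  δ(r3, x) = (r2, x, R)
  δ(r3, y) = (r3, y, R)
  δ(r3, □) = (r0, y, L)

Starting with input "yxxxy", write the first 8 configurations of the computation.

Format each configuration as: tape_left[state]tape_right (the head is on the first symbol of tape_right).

Transitions applied:
Step 1: δ(r0, y) = (r2, x, R)
Step 2: δ(r2, x) = (r3, y, L)
Step 3: δ(r3, x) = (r2, x, R)
Step 4: δ(r2, y) = (r0, y, R)
Step 5: δ(r0, x) = (r3, □, R)
Step 6: δ(r3, x) = (r2, x, R)
Step 7: δ(r2, y) = (r0, y, R)

The first 8 configurations are:
[r0]yxxxy ⊢ x[r2]xxxy ⊢ [r3]xyxxy ⊢ x[r2]yxxy ⊢ xy[r0]xxy ⊢ xy□[r3]xy ⊢ xy□x[r2]y ⊢ xy□xy[r0]□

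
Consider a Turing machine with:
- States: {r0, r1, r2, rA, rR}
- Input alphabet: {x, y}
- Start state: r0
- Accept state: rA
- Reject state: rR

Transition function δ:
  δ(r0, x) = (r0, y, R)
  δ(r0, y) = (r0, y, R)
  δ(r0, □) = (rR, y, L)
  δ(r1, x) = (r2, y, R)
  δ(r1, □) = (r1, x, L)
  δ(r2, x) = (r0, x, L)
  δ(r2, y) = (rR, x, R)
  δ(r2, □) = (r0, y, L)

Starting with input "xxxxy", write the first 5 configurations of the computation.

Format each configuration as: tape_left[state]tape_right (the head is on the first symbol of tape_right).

Transitions applied:
Step 1: δ(r0, x) = (r0, y, R)
Step 2: δ(r0, x) = (r0, y, R)
Step 3: δ(r0, x) = (r0, y, R)
Step 4: δ(r0, x) = (r0, y, R)

The first 5 configurations are:
[r0]xxxxy ⊢ y[r0]xxxy ⊢ yy[r0]xxy ⊢ yyy[r0]xy ⊢ yyyy[r0]y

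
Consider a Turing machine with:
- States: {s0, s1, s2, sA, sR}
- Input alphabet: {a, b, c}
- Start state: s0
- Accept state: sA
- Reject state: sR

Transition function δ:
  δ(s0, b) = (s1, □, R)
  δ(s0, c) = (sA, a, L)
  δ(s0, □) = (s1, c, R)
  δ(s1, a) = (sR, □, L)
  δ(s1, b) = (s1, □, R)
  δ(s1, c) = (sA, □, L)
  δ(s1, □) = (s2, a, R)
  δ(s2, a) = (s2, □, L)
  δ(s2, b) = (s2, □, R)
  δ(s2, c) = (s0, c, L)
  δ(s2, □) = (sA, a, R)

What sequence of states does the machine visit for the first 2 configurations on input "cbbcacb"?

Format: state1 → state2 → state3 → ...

Execution trace:
Initial: [s0]cbbcacb
Step 1: δ(s0, c) = (sA, a, L) → [sA]□abbcacb

The machine reaches the accept state sA and halts.

State sequence: s0 → sA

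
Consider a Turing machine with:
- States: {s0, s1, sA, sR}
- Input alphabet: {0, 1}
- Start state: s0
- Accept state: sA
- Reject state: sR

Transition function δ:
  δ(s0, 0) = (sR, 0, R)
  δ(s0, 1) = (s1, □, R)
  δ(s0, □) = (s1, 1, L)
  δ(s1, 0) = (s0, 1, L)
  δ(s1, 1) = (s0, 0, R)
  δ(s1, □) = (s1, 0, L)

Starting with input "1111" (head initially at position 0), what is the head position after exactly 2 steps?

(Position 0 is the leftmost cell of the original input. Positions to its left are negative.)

Execution trace (head position shown):
Step 0: [s0]1111  (head at position 0)
Step 1: move right → □[s1]111  (head at position 1)
Step 2: move right → □0[s0]11  (head at position 2)

After 2 steps, the head is at position 2.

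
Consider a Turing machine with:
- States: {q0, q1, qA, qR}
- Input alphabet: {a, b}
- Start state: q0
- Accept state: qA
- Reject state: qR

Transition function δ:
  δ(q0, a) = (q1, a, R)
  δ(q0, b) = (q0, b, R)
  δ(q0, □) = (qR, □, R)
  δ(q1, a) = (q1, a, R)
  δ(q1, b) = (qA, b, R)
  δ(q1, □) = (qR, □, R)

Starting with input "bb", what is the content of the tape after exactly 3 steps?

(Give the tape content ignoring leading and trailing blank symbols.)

Execution trace:
Initial: [q0]bb
Step 1: δ(q0, b) = (q0, b, R) → b[q0]b
Step 2: δ(q0, b) = (q0, b, R) → bb[q0]□
Step 3: δ(q0, □) = (qR, □, R) → bb□[qR]□

The machine reaches the reject state qR and halts.

After 3 steps, the tape (ignoring leading/trailing blanks) is: bb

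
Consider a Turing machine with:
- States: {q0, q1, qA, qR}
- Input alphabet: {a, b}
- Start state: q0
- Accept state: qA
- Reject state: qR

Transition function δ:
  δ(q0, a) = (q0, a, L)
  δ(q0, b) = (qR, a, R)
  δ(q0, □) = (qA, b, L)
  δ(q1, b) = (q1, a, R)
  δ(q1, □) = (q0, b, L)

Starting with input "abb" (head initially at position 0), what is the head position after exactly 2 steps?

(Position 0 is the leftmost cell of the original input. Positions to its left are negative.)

Execution trace (head position shown):
Step 0: [q0]abb  (head at position 0)
Step 1: move left → [q0]□abb  (head at position -1)
Step 2: move left → [qA]□babb  (head at position -2)

After 2 steps, the head is at position -2.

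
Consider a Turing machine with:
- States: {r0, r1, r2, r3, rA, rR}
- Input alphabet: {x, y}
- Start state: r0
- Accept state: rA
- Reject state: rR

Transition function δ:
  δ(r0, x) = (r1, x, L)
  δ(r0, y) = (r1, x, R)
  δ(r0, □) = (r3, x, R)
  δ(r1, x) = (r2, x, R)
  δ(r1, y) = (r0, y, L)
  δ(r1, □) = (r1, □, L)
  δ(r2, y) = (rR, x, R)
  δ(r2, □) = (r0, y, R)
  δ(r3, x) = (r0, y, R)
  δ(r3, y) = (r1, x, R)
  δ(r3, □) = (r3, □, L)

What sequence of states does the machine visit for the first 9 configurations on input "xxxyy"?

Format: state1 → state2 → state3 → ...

Execution trace:
Initial: [r0]xxxyy
Step 1: δ(r0, x) = (r1, x, L) → [r1]□xxxyy
Step 2: δ(r1, □) = (r1, □, L) → [r1]□□xxxyy
Step 3: δ(r1, □) = (r1, □, L) → [r1]□□□xxxyy
Step 4: δ(r1, □) = (r1, □, L) → [r1]□□□□xxxyy
Step 5: δ(r1, □) = (r1, □, L) → [r1]□□□□□xxxyy
Step 6: δ(r1, □) = (r1, □, L) → [r1]□□□□□□xxxyy
Step 7: δ(r1, □) = (r1, □, L) → [r1]□□□□□□□xxxyy
Step 8: δ(r1, □) = (r1, □, L) → [r1]□□□□□□□□xxxyy

State sequence: r0 → r1 → r1 → r1 → r1 → r1 → r1 → r1 → r1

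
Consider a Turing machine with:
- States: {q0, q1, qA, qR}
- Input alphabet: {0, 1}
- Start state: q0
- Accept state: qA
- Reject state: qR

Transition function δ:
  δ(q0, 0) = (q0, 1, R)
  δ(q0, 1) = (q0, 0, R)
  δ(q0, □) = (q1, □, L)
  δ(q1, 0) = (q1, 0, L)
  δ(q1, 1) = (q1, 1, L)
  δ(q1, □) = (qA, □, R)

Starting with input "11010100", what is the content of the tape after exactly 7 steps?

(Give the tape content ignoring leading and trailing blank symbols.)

Execution trace:
Initial: [q0]11010100
Step 1: δ(q0, 1) = (q0, 0, R) → 0[q0]1010100
Step 2: δ(q0, 1) = (q0, 0, R) → 00[q0]010100
Step 3: δ(q0, 0) = (q0, 1, R) → 001[q0]10100
Step 4: δ(q0, 1) = (q0, 0, R) → 0010[q0]0100
Step 5: δ(q0, 0) = (q0, 1, R) → 00101[q0]100
Step 6: δ(q0, 1) = (q0, 0, R) → 001010[q0]00
Step 7: δ(q0, 0) = (q0, 1, R) → 0010101[q0]0

After 7 steps, the tape (ignoring leading/trailing blanks) is: 00101010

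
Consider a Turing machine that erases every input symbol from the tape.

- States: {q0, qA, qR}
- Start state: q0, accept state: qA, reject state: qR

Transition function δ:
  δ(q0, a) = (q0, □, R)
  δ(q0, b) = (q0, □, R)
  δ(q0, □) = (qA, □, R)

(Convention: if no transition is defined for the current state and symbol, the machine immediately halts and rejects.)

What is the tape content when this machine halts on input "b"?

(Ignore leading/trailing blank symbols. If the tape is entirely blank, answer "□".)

Execution trace:
Initial: [q0]b
Step 1: δ(q0, b) = (q0, □, R) → □[q0]□
Step 2: δ(q0, □) = (qA, □, R) → □□[qA]□

The machine reaches the accept state qA and halts.

Final tape (ignoring leading/trailing blanks): □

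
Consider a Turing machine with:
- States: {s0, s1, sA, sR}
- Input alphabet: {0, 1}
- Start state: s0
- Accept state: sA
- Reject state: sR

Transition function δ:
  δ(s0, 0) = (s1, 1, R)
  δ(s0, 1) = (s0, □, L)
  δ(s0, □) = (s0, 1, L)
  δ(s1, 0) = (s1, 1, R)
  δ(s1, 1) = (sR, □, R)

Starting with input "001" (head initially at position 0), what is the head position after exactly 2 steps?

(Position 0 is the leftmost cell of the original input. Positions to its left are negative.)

Execution trace (head position shown):
Step 0: [s0]001  (head at position 0)
Step 1: move right → 1[s1]01  (head at position 1)
Step 2: move right → 11[s1]1  (head at position 2)

After 2 steps, the head is at position 2.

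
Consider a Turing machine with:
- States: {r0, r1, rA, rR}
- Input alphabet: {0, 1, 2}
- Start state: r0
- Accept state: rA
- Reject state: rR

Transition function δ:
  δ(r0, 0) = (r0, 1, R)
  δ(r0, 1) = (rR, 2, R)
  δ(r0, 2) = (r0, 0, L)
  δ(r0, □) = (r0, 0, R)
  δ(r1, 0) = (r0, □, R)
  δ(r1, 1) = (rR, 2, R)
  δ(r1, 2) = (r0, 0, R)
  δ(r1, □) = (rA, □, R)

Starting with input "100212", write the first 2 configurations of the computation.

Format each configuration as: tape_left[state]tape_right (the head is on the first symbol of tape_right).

Transitions applied:
Step 1: δ(r0, 1) = (rR, 2, R)

The first 2 configurations are:
[r0]100212 ⊢ 2[rR]00212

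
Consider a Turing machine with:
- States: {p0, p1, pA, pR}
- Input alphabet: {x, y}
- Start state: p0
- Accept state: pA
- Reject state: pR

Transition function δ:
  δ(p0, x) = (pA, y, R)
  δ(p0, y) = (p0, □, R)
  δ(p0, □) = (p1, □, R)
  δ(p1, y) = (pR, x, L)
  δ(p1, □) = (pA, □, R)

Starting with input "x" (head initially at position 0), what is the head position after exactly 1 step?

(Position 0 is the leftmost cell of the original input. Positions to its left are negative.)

Execution trace (head position shown):
Step 0: [p0]x  (head at position 0)
Step 1: move right → y[pA]□  (head at position 1)

After 1 step, the head is at position 1.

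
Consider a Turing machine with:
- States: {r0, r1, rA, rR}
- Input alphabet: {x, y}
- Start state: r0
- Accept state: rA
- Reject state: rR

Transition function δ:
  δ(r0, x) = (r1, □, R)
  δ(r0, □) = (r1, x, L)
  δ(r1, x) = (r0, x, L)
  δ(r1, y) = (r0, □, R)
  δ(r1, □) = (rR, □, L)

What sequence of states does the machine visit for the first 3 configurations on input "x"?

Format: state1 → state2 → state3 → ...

Execution trace:
Initial: [r0]x
Step 1: δ(r0, x) = (r1, □, R) → □[r1]□
Step 2: δ(r1, □) = (rR, □, L) → [rR]□□

The machine reaches the reject state rR and halts.

State sequence: r0 → r1 → rR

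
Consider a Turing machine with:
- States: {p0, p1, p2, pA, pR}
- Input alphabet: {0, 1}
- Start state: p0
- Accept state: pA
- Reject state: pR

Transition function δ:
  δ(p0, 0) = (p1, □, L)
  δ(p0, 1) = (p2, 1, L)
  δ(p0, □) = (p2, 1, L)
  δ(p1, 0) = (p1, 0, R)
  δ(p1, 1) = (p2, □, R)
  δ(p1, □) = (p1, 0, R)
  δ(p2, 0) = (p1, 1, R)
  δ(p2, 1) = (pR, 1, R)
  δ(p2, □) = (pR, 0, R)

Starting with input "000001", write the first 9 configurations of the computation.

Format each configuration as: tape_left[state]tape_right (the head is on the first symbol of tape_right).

Transitions applied:
Step 1: δ(p0, 0) = (p1, □, L)
Step 2: δ(p1, □) = (p1, 0, R)
Step 3: δ(p1, □) = (p1, 0, R)
Step 4: δ(p1, 0) = (p1, 0, R)
Step 5: δ(p1, 0) = (p1, 0, R)
Step 6: δ(p1, 0) = (p1, 0, R)
Step 7: δ(p1, 0) = (p1, 0, R)
Step 8: δ(p1, 1) = (p2, □, R)

The first 9 configurations are:
[p0]000001 ⊢ [p1]□□00001 ⊢ 0[p1]□00001 ⊢ 00[p1]00001 ⊢ 000[p1]0001 ⊢ 0000[p1]001 ⊢ 00000[p1]01 ⊢ 000000[p1]1 ⊢ 000000□[p2]□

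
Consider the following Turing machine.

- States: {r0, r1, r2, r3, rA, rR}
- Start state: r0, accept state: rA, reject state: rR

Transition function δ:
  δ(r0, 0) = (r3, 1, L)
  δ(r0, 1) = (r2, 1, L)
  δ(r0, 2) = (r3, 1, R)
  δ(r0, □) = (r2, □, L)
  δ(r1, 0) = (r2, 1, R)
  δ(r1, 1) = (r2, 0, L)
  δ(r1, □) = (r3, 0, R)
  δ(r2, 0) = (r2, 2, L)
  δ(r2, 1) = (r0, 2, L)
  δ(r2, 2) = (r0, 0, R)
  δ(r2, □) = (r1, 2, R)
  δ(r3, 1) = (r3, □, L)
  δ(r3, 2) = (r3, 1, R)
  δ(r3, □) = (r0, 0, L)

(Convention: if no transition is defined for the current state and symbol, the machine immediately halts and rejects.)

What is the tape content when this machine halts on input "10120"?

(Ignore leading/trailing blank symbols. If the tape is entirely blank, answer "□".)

Execution trace:
Initial: [r0]10120
Step 1: δ(r0, 1) = (r2, 1, L) → [r2]□10120
Step 2: δ(r2, □) = (r1, 2, R) → 2[r1]10120
Step 3: δ(r1, 1) = (r2, 0, L) → [r2]200120
Step 4: δ(r2, 2) = (r0, 0, R) → 0[r0]00120
Step 5: δ(r0, 0) = (r3, 1, L) → [r3]010120

No transition is defined for δ(r3, 0). By convention the machine halts and rejects.

Final tape (ignoring leading/trailing blanks): 010120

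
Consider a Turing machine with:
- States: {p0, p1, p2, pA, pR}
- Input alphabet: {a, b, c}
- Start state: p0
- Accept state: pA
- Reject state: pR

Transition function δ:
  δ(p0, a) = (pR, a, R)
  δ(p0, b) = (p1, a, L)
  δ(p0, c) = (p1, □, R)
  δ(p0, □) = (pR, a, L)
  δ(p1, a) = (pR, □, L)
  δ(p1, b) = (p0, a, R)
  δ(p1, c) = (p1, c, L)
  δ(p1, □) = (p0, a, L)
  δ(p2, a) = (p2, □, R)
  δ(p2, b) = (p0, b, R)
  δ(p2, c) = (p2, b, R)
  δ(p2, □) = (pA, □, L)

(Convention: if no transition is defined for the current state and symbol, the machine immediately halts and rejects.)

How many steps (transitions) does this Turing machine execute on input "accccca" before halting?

Execution trace:
Initial: [p0]accccca
Step 1: δ(p0, a) = (pR, a, R) → a[pR]ccccca

The machine reaches the reject state pR and halts.

The machine executed 1 step before halting.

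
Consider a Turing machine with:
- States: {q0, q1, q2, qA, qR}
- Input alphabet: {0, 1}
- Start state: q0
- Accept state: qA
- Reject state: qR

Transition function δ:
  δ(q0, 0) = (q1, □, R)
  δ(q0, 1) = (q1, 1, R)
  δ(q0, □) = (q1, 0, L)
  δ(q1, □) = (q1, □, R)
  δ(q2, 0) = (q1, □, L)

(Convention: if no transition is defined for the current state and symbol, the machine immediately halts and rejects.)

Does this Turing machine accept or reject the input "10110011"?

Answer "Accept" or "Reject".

Execution trace:
Initial: [q0]10110011
Step 1: δ(q0, 1) = (q1, 1, R) → 1[q1]0110011

No transition is defined for δ(q1, 0). By convention the machine halts and rejects.

Answer: Reject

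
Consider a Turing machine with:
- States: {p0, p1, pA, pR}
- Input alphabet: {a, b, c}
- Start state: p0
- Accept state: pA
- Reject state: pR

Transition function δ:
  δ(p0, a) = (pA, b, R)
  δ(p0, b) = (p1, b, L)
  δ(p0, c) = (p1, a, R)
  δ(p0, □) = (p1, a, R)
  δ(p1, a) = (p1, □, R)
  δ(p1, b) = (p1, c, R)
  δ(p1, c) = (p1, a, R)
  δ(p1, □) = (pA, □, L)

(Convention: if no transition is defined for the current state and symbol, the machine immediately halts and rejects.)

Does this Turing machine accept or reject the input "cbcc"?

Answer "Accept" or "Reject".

Execution trace:
Initial: [p0]cbcc
Step 1: δ(p0, c) = (p1, a, R) → a[p1]bcc
Step 2: δ(p1, b) = (p1, c, R) → ac[p1]cc
Step 3: δ(p1, c) = (p1, a, R) → aca[p1]c
Step 4: δ(p1, c) = (p1, a, R) → acaa[p1]□
Step 5: δ(p1, □) = (pA, □, L) → aca[pA]a□

The machine reaches the accept state pA and halts.

Answer: Accept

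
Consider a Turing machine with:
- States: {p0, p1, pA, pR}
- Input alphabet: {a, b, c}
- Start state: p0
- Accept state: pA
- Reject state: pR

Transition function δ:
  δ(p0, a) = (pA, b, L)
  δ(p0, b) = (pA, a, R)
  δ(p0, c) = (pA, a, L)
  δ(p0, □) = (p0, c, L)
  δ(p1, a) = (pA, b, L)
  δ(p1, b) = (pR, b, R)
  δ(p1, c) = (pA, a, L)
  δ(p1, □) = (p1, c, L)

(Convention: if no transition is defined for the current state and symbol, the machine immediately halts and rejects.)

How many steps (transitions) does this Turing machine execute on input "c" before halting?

Execution trace:
Initial: [p0]c
Step 1: δ(p0, c) = (pA, a, L) → [pA]□a

The machine reaches the accept state pA and halts.

The machine executed 1 step before halting.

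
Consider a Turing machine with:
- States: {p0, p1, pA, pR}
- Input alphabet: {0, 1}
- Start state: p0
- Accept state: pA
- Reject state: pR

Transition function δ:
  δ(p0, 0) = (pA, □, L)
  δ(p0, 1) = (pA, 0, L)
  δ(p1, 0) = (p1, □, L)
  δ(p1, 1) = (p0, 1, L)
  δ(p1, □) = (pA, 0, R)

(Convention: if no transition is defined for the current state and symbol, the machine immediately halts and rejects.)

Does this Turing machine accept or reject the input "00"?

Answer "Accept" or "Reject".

Execution trace:
Initial: [p0]00
Step 1: δ(p0, 0) = (pA, □, L) → [pA]□□0

The machine reaches the accept state pA and halts.

Answer: Accept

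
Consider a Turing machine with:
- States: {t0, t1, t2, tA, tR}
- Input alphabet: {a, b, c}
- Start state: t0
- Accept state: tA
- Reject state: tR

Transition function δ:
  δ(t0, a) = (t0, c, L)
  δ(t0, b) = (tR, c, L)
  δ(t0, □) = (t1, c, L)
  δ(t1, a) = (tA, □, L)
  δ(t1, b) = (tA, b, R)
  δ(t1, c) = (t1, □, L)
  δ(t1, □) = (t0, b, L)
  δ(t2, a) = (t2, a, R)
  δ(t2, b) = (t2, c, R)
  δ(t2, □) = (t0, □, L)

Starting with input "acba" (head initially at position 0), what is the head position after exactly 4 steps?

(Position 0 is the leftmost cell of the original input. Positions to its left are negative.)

Execution trace (head position shown):
Step 0: [t0]acba  (head at position 0)
Step 1: move left → [t0]□ccba  (head at position -1)
Step 2: move left → [t1]□cccba  (head at position -2)
Step 3: move left → [t0]□bcccba  (head at position -3)
Step 4: move left → [t1]□cbcccba  (head at position -4)

After 4 steps, the head is at position -4.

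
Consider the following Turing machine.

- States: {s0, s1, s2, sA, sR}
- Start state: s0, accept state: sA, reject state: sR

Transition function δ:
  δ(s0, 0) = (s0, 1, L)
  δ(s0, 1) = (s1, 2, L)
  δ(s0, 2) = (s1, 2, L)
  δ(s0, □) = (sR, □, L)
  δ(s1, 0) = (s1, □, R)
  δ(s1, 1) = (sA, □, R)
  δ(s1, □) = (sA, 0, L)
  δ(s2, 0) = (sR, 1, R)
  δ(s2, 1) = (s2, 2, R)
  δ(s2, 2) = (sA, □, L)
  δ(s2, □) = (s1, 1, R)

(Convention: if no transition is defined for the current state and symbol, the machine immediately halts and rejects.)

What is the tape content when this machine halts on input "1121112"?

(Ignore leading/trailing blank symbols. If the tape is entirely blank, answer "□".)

Execution trace:
Initial: [s0]1121112
Step 1: δ(s0, 1) = (s1, 2, L) → [s1]□2121112
Step 2: δ(s1, □) = (sA, 0, L) → [sA]□02121112

The machine reaches the accept state sA and halts.

Final tape (ignoring leading/trailing blanks): 02121112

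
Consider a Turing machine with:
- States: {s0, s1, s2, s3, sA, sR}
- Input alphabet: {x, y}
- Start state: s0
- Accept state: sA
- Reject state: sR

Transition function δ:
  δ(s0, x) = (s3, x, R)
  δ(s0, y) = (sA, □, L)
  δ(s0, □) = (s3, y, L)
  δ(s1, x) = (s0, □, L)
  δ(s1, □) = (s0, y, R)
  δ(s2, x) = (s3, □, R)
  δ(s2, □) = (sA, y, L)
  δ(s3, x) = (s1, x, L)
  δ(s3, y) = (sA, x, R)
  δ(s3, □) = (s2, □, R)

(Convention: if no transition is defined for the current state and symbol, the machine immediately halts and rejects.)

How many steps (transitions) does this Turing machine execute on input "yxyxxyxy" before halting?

Execution trace:
Initial: [s0]yxyxxyxy
Step 1: δ(s0, y) = (sA, □, L) → [sA]□□xyxxyxy

The machine reaches the accept state sA and halts.

The machine executed 1 step before halting.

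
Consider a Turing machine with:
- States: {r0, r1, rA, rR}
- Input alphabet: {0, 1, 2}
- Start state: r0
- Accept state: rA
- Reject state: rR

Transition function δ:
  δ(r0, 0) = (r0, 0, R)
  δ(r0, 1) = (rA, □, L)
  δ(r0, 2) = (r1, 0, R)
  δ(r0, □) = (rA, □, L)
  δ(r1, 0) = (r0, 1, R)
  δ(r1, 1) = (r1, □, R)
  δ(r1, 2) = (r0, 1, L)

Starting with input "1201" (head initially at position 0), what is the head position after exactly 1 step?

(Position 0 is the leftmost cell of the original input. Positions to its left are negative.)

Execution trace (head position shown):
Step 0: [r0]1201  (head at position 0)
Step 1: move left → [rA]□□201  (head at position -1)

After 1 step, the head is at position -1.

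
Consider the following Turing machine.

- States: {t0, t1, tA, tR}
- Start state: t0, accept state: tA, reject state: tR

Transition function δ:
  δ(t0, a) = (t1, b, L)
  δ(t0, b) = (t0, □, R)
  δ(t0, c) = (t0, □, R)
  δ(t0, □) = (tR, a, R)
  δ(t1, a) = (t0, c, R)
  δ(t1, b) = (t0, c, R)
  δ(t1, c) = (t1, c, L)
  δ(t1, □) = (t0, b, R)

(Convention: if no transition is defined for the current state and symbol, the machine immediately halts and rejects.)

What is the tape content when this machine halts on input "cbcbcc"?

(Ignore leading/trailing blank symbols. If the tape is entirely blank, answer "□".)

Execution trace:
Initial: [t0]cbcbcc
Step 1: δ(t0, c) = (t0, □, R) → □[t0]bcbcc
Step 2: δ(t0, b) = (t0, □, R) → □□[t0]cbcc
Step 3: δ(t0, c) = (t0, □, R) → □□□[t0]bcc
Step 4: δ(t0, b) = (t0, □, R) → □□□□[t0]cc
Step 5: δ(t0, c) = (t0, □, R) → □□□□□[t0]c
Step 6: δ(t0, c) = (t0, □, R) → □□□□□□[t0]□
Step 7: δ(t0, □) = (tR, a, R) → □□□□□□a[tR]□

The machine reaches the reject state tR and halts.

Final tape (ignoring leading/trailing blanks): a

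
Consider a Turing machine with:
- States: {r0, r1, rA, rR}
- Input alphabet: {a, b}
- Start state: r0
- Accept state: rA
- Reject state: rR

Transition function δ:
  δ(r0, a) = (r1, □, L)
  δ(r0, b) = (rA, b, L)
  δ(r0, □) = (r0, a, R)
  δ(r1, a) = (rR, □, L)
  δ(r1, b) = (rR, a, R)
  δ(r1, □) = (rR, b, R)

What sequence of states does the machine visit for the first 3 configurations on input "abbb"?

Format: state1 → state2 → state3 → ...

Execution trace:
Initial: [r0]abbb
Step 1: δ(r0, a) = (r1, □, L) → [r1]□□bbb
Step 2: δ(r1, □) = (rR, b, R) → b[rR]□bbb

The machine reaches the reject state rR and halts.

State sequence: r0 → r1 → rR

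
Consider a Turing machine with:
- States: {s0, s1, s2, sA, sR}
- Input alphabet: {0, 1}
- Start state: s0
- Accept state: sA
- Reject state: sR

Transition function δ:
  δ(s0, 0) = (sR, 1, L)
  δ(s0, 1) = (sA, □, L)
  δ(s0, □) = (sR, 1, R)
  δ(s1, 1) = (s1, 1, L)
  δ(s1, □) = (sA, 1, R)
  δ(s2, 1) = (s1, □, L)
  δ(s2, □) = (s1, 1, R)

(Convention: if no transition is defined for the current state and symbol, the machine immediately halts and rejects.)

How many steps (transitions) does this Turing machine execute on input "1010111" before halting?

Execution trace:
Initial: [s0]1010111
Step 1: δ(s0, 1) = (sA, □, L) → [sA]□□010111

The machine reaches the accept state sA and halts.

The machine executed 1 step before halting.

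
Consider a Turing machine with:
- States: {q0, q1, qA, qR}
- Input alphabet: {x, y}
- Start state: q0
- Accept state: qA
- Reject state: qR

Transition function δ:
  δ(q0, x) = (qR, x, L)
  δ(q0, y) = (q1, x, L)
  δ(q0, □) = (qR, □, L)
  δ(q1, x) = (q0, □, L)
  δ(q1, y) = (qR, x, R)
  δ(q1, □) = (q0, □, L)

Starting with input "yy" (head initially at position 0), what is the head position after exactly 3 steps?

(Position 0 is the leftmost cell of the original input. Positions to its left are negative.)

Execution trace (head position shown):
Step 0: [q0]yy  (head at position 0)
Step 1: move left → [q1]□xy  (head at position -1)
Step 2: move left → [q0]□□xy  (head at position -2)
Step 3: move left → [qR]□□□xy  (head at position -3)

After 3 steps, the head is at position -3.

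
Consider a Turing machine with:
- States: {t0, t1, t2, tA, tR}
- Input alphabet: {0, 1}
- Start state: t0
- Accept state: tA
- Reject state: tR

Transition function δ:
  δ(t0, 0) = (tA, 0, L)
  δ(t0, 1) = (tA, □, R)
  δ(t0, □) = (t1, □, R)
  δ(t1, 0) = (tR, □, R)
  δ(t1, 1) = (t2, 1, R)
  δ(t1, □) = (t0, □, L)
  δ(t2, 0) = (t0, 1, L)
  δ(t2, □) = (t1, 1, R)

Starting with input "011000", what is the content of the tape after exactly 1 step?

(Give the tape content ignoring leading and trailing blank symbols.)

Execution trace:
Initial: [t0]011000
Step 1: δ(t0, 0) = (tA, 0, L) → [tA]□011000

The machine reaches the accept state tA and halts.

After 1 step, the tape (ignoring leading/trailing blanks) is: 011000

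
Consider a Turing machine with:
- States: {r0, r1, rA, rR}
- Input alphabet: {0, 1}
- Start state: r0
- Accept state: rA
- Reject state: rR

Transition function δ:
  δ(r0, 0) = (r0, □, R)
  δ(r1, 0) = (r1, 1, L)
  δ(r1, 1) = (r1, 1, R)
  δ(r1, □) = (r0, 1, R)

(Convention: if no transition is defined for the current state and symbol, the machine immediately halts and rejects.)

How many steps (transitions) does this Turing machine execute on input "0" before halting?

Execution trace:
Initial: [r0]0
Step 1: δ(r0, 0) = (r0, □, R) → □[r0]□

No transition is defined for δ(r0, □). By convention the machine halts and rejects.

The machine executed 1 step before halting.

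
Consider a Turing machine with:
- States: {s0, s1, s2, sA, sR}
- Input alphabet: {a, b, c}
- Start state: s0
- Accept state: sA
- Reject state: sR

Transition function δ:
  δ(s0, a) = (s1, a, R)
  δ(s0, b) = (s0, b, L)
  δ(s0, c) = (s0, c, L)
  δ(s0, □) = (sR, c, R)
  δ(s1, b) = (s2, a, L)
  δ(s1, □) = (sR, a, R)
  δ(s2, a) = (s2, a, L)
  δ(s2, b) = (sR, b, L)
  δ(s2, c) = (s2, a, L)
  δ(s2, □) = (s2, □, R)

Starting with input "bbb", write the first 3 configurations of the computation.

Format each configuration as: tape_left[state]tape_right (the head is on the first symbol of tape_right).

Transitions applied:
Step 1: δ(s0, b) = (s0, b, L)
Step 2: δ(s0, □) = (sR, c, R)

The first 3 configurations are:
[s0]bbb ⊢ [s0]□bbb ⊢ c[sR]bbb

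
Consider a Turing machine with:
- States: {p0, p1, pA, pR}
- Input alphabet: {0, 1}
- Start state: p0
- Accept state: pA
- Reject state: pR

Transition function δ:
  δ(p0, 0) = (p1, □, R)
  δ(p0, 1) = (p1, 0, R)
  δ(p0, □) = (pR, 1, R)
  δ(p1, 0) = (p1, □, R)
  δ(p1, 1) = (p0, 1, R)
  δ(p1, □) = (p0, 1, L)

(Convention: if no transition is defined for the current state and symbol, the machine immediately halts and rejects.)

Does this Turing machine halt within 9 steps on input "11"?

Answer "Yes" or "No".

Execution trace:
Initial: [p0]11
Step 1: δ(p0, 1) = (p1, 0, R) → 0[p1]1
Step 2: δ(p1, 1) = (p0, 1, R) → 01[p0]□
Step 3: δ(p0, □) = (pR, 1, R) → 011[pR]□

The machine reaches the reject state pR and halts.
The machine halted after 3 steps (within the 9-step bound).

Answer: Yes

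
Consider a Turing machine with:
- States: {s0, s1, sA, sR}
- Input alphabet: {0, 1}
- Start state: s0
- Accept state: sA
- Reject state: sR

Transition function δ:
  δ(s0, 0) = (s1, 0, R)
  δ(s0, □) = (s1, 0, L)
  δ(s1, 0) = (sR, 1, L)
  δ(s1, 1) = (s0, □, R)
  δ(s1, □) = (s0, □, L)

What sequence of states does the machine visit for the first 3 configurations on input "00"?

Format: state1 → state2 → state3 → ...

Execution trace:
Initial: [s0]00
Step 1: δ(s0, 0) = (s1, 0, R) → 0[s1]0
Step 2: δ(s1, 0) = (sR, 1, L) → [sR]01

The machine reaches the reject state sR and halts.

State sequence: s0 → s1 → sR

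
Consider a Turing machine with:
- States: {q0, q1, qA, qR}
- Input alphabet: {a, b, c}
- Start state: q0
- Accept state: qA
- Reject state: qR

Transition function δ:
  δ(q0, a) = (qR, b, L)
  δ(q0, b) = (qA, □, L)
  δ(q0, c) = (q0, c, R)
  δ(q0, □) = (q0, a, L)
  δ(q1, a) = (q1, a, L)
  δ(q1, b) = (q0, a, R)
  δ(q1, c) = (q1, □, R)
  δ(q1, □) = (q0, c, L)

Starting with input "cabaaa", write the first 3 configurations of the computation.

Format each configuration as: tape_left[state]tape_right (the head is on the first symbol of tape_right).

Transitions applied:
Step 1: δ(q0, c) = (q0, c, R)
Step 2: δ(q0, a) = (qR, b, L)

The first 3 configurations are:
[q0]cabaaa ⊢ c[q0]abaaa ⊢ [qR]cbbaaa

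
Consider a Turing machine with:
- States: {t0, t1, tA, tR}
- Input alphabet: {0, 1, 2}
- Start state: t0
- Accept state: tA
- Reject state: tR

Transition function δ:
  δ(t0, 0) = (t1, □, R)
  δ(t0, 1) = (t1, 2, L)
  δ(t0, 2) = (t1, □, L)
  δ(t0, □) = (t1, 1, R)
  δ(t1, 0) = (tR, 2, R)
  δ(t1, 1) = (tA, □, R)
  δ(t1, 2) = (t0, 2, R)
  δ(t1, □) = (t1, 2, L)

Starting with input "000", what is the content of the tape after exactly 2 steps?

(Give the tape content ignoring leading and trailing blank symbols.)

Execution trace:
Initial: [t0]000
Step 1: δ(t0, 0) = (t1, □, R) → □[t1]00
Step 2: δ(t1, 0) = (tR, 2, R) → □2[tR]0

The machine reaches the reject state tR and halts.

After 2 steps, the tape (ignoring leading/trailing blanks) is: 20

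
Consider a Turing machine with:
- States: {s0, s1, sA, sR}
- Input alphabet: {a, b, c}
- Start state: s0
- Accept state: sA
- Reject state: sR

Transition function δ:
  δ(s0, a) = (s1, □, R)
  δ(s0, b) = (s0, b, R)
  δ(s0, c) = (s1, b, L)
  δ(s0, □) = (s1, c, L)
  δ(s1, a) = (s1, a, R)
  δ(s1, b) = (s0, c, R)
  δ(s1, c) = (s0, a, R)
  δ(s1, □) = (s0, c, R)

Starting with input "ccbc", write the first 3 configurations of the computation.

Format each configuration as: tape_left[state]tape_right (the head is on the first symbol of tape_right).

Transitions applied:
Step 1: δ(s0, c) = (s1, b, L)
Step 2: δ(s1, □) = (s0, c, R)

The first 3 configurations are:
[s0]ccbc ⊢ [s1]□bcbc ⊢ c[s0]bcbc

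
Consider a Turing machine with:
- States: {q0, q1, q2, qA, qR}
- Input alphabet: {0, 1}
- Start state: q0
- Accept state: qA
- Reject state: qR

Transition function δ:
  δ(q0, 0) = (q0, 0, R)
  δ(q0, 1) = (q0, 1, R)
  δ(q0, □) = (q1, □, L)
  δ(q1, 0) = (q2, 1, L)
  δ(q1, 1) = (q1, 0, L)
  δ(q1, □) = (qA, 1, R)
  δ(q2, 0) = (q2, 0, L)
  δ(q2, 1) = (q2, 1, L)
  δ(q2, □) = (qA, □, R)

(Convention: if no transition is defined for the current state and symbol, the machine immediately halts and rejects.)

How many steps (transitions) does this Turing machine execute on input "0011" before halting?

Execution trace:
Initial: [q0]0011
Step 1: δ(q0, 0) = (q0, 0, R) → 0[q0]011
Step 2: δ(q0, 0) = (q0, 0, R) → 00[q0]11
Step 3: δ(q0, 1) = (q0, 1, R) → 001[q0]1
Step 4: δ(q0, 1) = (q0, 1, R) → 0011[q0]□
Step 5: δ(q0, □) = (q1, □, L) → 001[q1]1□
Step 6: δ(q1, 1) = (q1, 0, L) → 00[q1]10□
Step 7: δ(q1, 1) = (q1, 0, L) → 0[q1]000□
Step 8: δ(q1, 0) = (q2, 1, L) → [q2]0100□
Step 9: δ(q2, 0) = (q2, 0, L) → [q2]□0100□
Step 10: δ(q2, □) = (qA, □, R) → □[qA]0100□

The machine reaches the accept state qA and halts.

The machine executed 10 steps before halting.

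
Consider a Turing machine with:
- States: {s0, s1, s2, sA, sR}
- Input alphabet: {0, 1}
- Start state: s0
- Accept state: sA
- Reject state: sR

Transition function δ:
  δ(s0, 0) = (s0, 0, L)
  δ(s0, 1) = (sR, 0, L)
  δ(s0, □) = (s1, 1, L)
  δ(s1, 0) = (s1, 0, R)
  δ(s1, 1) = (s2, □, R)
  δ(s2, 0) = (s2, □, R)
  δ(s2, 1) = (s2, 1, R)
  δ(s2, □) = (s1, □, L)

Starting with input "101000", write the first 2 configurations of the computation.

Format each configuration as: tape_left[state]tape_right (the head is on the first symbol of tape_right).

Transitions applied:
Step 1: δ(s0, 1) = (sR, 0, L)

The first 2 configurations are:
[s0]101000 ⊢ [sR]□001000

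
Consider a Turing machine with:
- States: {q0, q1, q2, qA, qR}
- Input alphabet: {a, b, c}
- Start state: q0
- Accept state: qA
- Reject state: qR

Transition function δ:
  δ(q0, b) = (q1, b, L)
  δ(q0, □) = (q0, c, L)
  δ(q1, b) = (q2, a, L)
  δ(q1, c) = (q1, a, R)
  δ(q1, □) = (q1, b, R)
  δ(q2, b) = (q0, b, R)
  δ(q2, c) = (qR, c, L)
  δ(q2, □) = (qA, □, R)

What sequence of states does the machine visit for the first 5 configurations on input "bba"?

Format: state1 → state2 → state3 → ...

Execution trace:
Initial: [q0]bba
Step 1: δ(q0, b) = (q1, b, L) → [q1]□bba
Step 2: δ(q1, □) = (q1, b, R) → b[q1]bba
Step 3: δ(q1, b) = (q2, a, L) → [q2]baba
Step 4: δ(q2, b) = (q0, b, R) → b[q0]aba

No transition is defined for δ(q0, a). By convention the machine halts and rejects.

State sequence: q0 → q1 → q1 → q2 → q0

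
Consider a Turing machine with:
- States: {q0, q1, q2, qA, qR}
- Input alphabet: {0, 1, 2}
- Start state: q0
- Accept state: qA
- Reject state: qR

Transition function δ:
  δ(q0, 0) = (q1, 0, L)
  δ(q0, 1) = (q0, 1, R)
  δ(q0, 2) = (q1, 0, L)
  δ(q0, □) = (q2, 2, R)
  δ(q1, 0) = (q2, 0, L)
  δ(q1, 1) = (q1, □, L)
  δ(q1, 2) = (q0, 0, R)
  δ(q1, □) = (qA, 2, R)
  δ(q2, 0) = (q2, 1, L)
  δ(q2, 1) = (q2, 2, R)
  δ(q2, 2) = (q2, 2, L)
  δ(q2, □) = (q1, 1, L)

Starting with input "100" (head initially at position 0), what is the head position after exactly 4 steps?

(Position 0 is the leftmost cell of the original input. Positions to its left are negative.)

Execution trace (head position shown):
Step 0: [q0]100  (head at position 0)
Step 1: move right → 1[q0]00  (head at position 1)
Step 2: move left → [q1]100  (head at position 0)
Step 3: move left → [q1]□□00  (head at position -1)
Step 4: move right → 2[qA]□00  (head at position 0)

After 4 steps, the head is at position 0.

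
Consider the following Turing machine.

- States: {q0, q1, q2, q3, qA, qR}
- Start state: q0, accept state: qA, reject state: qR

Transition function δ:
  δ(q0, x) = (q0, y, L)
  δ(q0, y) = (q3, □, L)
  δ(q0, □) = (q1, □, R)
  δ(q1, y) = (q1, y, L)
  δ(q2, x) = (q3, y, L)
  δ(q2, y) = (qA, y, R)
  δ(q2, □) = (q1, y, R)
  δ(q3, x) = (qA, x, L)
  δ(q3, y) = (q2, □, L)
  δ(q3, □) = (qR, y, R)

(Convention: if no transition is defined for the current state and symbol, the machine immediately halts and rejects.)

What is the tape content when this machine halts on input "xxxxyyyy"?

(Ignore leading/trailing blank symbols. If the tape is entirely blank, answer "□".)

Execution trace:
Initial: [q0]xxxxyyyy
Step 1: δ(q0, x) = (q0, y, L) → [q0]□yxxxyyyy
Step 2: δ(q0, □) = (q1, □, R) → □[q1]yxxxyyyy
Step 3: δ(q1, y) = (q1, y, L) → [q1]□yxxxyyyy

No transition is defined for δ(q1, □). By convention the machine halts and rejects.

Final tape (ignoring leading/trailing blanks): yxxxyyyy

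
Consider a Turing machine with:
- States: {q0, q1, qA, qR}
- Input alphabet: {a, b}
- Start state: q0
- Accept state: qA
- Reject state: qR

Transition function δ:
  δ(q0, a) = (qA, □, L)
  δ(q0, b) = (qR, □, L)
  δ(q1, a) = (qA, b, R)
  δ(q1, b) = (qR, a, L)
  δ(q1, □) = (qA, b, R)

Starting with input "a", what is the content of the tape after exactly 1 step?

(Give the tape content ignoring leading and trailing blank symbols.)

Execution trace:
Initial: [q0]a
Step 1: δ(q0, a) = (qA, □, L) → [qA]□□

The machine reaches the accept state qA and halts.

After 1 step, the tape (ignoring leading/trailing blanks) is: □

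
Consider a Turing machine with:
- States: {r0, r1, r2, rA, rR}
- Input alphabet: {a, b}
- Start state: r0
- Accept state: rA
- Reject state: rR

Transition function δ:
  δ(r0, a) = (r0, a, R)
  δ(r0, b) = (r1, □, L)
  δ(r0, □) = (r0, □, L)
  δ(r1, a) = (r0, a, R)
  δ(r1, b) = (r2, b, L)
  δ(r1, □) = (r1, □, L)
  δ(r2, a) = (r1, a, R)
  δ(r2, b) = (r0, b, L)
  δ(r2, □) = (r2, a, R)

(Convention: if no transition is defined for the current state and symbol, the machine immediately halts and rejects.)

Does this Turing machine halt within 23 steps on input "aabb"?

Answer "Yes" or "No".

Execution trace:
Initial: [r0]aabb
Step 1: δ(r0, a) = (r0, a, R) → a[r0]abb
Step 2: δ(r0, a) = (r0, a, R) → aa[r0]bb
Step 3: δ(r0, b) = (r1, □, L) → a[r1]a□b
Step 4: δ(r1, a) = (r0, a, R) → aa[r0]□b
Step 5: δ(r0, □) = (r0, □, L) → a[r0]a□b
Step 6: δ(r0, a) = (r0, a, R) → aa[r0]□b
Step 7: δ(r0, □) = (r0, □, L) → a[r0]a□b
Step 8: δ(r0, a) = (r0, a, R) → aa[r0]□b
Step 9: δ(r0, □) = (r0, □, L) → a[r0]a□b
Step 10: δ(r0, a) = (r0, a, R) → aa[r0]□b
Step 11: δ(r0, □) = (r0, □, L) → a[r0]a□b
Step 12: δ(r0, a) = (r0, a, R) → aa[r0]□b
Step 13: δ(r0, □) = (r0, □, L) → a[r0]a□b
Step 14: δ(r0, a) = (r0, a, R) → aa[r0]□b
Step 15: δ(r0, □) = (r0, □, L) → a[r0]a□b
Step 16: δ(r0, a) = (r0, a, R) → aa[r0]□b
Step 17: δ(r0, □) = (r0, □, L) → a[r0]a□b
Step 18: δ(r0, a) = (r0, a, R) → aa[r0]□b
Step 19: δ(r0, □) = (r0, □, L) → a[r0]a□b
Step 20: δ(r0, a) = (r0, a, R) → aa[r0]□b
Step 21: δ(r0, □) = (r0, □, L) → a[r0]a□b
Step 22: δ(r0, a) = (r0, a, R) → aa[r0]□b
Step 23: δ(r0, □) = (r0, □, L) → a[r0]a□b

The machine has not reached a halting state after 23 steps.
The machine did not halt within the 23-step bound.

Answer: No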